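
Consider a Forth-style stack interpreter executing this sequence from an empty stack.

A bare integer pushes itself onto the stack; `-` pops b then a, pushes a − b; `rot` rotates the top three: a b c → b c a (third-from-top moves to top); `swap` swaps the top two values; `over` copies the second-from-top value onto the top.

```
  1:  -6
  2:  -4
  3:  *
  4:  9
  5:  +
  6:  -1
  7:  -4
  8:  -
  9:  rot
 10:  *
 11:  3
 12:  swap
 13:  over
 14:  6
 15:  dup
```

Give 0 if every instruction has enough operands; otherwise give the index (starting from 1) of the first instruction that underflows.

9

-6 -> [-6]
-4 -> [-6, -4]
*  -> [24]
9  -> [24, 9]
+  -> [33]
-1 -> [33, -1]
-4 -> [33, -1, -4]
-  -> [33, 3]
rot  — needs 3 operands, stack has 2 → underflow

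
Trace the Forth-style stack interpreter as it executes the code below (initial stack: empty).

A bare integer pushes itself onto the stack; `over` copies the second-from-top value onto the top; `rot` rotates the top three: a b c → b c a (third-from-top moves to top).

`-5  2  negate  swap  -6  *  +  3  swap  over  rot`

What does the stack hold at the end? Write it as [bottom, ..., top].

[28, 3, 3]

-5     -> [-5]
2      -> [-5, 2]
negate -> [-5, -2]
swap   -> [-2, -5]
-6     -> [-2, -5, -6]
*      -> [-2, 30]
+      -> [28]
3      -> [28, 3]
swap   -> [3, 28]
over   -> [3, 28, 3]
rot    -> [28, 3, 3]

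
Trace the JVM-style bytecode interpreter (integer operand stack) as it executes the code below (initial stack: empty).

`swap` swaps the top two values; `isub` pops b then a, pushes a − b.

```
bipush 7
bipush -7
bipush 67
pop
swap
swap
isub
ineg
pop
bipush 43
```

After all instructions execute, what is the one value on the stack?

43

bipush 7  : 7
bipush -7 : 7 -7
bipush 67 : 7 -7 67
pop       : 7 -7
swap      : -7 7
swap      : 7 -7
isub      : 14
ineg      : -14
pop       : (empty)
bipush 43 : 43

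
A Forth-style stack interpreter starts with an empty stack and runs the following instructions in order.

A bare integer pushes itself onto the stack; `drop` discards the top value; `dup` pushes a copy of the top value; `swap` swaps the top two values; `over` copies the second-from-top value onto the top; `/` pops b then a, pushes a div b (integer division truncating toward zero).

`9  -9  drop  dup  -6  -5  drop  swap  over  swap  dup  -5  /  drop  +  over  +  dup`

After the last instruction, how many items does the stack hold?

9     9
-9    9 -9
drop  9
dup   9 9
-6    9 9 -6
-5    9 9 -6 -5
drop  9 9 -6
swap  9 -6 9
over  9 -6 9 -6
swap  9 -6 -6 9
dup   9 -6 -6 9 9
-5    9 -6 -6 9 9 -5
/     9 -6 -6 9 -1
drop  9 -6 -6 9
+     9 -6 3
over  9 -6 3 -6
+     9 -6 -3
dup   9 -6 -3 -3

4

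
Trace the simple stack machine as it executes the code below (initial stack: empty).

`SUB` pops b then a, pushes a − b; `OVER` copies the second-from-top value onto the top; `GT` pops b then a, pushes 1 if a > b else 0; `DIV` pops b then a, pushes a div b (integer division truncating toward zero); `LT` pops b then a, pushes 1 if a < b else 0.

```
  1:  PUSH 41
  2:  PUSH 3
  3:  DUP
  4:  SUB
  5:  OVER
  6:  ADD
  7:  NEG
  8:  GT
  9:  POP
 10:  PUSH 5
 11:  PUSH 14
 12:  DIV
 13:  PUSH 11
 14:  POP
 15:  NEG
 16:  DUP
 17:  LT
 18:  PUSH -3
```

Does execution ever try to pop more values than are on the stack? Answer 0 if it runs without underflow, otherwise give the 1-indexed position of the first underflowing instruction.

0

PUSH 41 -> 41
PUSH 3  -> 41 3
DUP     -> 41 3 3
SUB     -> 41 0
OVER    -> 41 0 41
ADD     -> 41 41
NEG     -> 41 -41
GT      -> 1
POP     -> (empty)
PUSH 5  -> 5
PUSH 14 -> 5 14
DIV     -> 0
PUSH 11 -> 0 11
POP     -> 0
NEG     -> 0
DUP     -> 0 0
LT      -> 0
PUSH -3 -> 0 -3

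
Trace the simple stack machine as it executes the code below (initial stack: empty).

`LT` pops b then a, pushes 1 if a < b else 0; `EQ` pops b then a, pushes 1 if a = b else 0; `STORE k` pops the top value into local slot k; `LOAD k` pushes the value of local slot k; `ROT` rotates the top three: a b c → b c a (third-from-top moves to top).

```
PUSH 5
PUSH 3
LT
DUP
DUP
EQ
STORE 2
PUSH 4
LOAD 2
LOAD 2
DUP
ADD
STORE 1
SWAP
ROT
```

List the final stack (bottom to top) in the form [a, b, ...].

[1, 4, 0]

PUSH 5  : [5]
PUSH 3  : [5, 3]
LT      : [0]
DUP     : [0, 0]
DUP     : [0, 0, 0]
EQ      : [0, 1]
STORE 2 : [0]
PUSH 4  : [0, 4]
LOAD 2  : [0, 4, 1]
LOAD 2  : [0, 4, 1, 1]
DUP     : [0, 4, 1, 1, 1]
ADD     : [0, 4, 1, 2]
STORE 1 : [0, 4, 1]
SWAP    : [0, 1, 4]
ROT     : [1, 4, 0]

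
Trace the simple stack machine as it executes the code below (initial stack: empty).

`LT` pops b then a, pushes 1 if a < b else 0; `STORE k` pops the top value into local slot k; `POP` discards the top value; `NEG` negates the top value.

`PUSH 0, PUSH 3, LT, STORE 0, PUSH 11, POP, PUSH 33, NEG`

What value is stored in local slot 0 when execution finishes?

PUSH 0  -> [0]
PUSH 3  -> [0, 3]
LT      -> [1]
STORE 0 -> []
PUSH 11 -> [11]
POP     -> []
PUSH 33 -> [33]
NEG     -> [-33]

1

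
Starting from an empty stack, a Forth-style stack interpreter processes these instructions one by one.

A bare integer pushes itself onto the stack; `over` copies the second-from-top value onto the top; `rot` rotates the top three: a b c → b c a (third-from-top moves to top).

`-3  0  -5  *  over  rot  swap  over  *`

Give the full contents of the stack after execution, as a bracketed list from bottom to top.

[0, -3, 9]

-3    [-3]
0     [-3, 0]
-5    [-3, 0, -5]
*     [-3, 0]
over  [-3, 0, -3]
rot   [0, -3, -3]
swap  [0, -3, -3]
over  [0, -3, -3, -3]
*     [0, -3, 9]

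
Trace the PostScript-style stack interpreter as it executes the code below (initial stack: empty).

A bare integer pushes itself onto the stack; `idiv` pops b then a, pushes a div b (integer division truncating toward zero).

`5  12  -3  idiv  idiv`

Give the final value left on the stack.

5     [5]
12    [5, 12]
-3    [5, 12, -3]
idiv  [5, -4]
idiv  [-1]

-1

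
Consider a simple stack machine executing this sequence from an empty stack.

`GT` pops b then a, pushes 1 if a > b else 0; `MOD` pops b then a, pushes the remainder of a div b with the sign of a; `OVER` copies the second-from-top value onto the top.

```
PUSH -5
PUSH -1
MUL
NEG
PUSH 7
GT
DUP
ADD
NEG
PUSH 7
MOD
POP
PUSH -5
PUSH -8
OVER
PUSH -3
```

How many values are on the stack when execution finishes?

PUSH -5 -> [-5]
PUSH -1 -> [-5, -1]
MUL     -> [5]
NEG     -> [-5]
PUSH 7  -> [-5, 7]
GT      -> [0]
DUP     -> [0, 0]
ADD     -> [0]
NEG     -> [0]
PUSH 7  -> [0, 7]
MOD     -> [0]
POP     -> []
PUSH -5 -> [-5]
PUSH -8 -> [-5, -8]
OVER    -> [-5, -8, -5]
PUSH -3 -> [-5, -8, -5, -3]

4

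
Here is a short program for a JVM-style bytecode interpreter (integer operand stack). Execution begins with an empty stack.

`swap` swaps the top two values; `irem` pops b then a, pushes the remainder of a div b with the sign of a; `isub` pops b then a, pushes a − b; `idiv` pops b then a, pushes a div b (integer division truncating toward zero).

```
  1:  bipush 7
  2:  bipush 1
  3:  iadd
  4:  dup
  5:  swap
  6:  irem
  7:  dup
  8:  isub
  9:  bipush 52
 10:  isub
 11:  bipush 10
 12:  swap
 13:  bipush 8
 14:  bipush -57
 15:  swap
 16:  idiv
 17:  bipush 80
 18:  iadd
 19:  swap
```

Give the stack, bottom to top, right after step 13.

bipush 7   [7]
bipush 1   [7, 1]
iadd       [8]
dup        [8, 8]
swap       [8, 8]
irem       [0]
dup        [0, 0]
isub       [0]
bipush 52  [0, 52]
isub       [-52]
bipush 10  [-52, 10]
swap       [10, -52]
bipush 8   [10, -52, 8]

[10, -52, 8]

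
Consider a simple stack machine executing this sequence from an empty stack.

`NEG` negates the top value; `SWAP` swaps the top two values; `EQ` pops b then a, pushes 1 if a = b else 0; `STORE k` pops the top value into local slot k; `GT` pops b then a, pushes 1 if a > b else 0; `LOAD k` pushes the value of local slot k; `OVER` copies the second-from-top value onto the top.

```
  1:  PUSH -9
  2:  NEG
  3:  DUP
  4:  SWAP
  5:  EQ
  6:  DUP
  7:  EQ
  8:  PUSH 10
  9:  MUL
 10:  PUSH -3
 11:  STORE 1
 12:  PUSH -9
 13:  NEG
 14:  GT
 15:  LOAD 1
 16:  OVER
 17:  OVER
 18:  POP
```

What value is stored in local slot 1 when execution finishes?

-3

PUSH -9  [-9]
NEG      [9]
DUP      [9, 9]
SWAP     [9, 9]
EQ       [1]
DUP      [1, 1]
EQ       [1]
PUSH 10  [1, 10]
MUL      [10]
PUSH -3  [10, -3]
STORE 1  [10]
PUSH -9  [10, -9]
NEG      [10, 9]
GT       [1]
LOAD 1   [1, -3]
OVER     [1, -3, 1]
OVER     [1, -3, 1, -3]
POP      [1, -3, 1]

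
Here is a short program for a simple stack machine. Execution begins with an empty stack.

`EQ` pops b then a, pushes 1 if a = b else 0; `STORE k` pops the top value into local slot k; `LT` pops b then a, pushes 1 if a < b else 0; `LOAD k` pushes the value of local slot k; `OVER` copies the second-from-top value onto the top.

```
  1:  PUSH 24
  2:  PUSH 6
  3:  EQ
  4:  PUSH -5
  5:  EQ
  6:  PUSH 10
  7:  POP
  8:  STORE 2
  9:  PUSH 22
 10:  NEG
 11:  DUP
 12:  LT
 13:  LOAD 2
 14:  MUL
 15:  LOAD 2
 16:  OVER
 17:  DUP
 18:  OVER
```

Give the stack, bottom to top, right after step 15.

[0, 0]

PUSH 24  [24]
PUSH 6   [24, 6]
EQ       [0]
PUSH -5  [0, -5]
EQ       [0]
PUSH 10  [0, 10]
POP      [0]
STORE 2  []
PUSH 22  [22]
NEG      [-22]
DUP      [-22, -22]
LT       [0]
LOAD 2   [0, 0]
MUL      [0]
LOAD 2   [0, 0]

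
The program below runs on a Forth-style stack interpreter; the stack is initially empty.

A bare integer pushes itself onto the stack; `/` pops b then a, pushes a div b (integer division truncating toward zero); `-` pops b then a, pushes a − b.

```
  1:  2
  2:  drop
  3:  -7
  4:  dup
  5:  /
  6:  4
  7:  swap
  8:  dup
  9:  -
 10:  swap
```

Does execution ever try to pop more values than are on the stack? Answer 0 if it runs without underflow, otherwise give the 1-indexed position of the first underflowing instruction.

0

2    : 2
drop : (empty)
-7   : -7
dup  : -7 -7
/    : 1
4    : 1 4
swap : 4 1
dup  : 4 1 1
-    : 4 0
swap : 0 4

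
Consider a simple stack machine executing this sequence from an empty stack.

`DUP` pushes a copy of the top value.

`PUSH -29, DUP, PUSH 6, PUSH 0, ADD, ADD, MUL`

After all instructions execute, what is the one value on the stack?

PUSH -29  -29
DUP       -29 -29
PUSH 6    -29 -29 6
PUSH 0    -29 -29 6 0
ADD       -29 -29 6
ADD       -29 -23
MUL       667

667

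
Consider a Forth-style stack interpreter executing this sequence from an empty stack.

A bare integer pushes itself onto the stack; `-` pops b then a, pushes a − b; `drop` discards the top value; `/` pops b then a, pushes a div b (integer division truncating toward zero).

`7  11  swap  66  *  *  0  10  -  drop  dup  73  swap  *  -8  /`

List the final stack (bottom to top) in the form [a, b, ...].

7    -> [7]
11   -> [7, 11]
swap -> [11, 7]
66   -> [11, 7, 66]
*    -> [11, 462]
*    -> [5082]
0    -> [5082, 0]
10   -> [5082, 0, 10]
-    -> [5082, -10]
drop -> [5082]
dup  -> [5082, 5082]
73   -> [5082, 5082, 73]
swap -> [5082, 73, 5082]
*    -> [5082, 370986]
-8   -> [5082, 370986, -8]
/    -> [5082, -46373]

[5082, -46373]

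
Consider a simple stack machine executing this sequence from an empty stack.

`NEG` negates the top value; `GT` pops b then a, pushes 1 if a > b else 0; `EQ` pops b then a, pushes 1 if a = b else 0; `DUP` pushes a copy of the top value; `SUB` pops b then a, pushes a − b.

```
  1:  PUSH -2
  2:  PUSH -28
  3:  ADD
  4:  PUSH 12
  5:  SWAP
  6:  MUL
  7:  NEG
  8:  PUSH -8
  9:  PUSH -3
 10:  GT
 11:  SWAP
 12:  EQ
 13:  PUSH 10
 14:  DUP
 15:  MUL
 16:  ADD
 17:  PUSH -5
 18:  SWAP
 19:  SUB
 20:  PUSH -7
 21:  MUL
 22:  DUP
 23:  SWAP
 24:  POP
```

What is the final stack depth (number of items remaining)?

PUSH -2  -> [-2]
PUSH -28 -> [-2, -28]
ADD      -> [-30]
PUSH 12  -> [-30, 12]
SWAP     -> [12, -30]
MUL      -> [-360]
NEG      -> [360]
PUSH -8  -> [360, -8]
PUSH -3  -> [360, -8, -3]
GT       -> [360, 0]
SWAP     -> [0, 360]
EQ       -> [0]
PUSH 10  -> [0, 10]
DUP      -> [0, 10, 10]
MUL      -> [0, 100]
ADD      -> [100]
PUSH -5  -> [100, -5]
SWAP     -> [-5, 100]
SUB      -> [-105]
PUSH -7  -> [-105, -7]
MUL      -> [735]
DUP      -> [735, 735]
SWAP     -> [735, 735]
POP      -> [735]

1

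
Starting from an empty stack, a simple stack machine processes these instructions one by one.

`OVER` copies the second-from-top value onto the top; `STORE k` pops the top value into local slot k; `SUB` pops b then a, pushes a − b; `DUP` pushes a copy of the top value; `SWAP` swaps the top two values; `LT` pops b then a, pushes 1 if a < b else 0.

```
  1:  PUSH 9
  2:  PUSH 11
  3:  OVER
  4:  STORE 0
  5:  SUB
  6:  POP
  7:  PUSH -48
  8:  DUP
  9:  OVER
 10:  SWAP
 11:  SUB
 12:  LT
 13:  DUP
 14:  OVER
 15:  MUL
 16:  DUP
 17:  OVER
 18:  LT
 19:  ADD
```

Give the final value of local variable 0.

9

PUSH 9   → [9]
PUSH 11  → [9, 11]
OVER     → [9, 11, 9]
STORE 0  → [9, 11]
SUB      → [-2]
POP      → []
PUSH -48 → [-48]
DUP      → [-48, -48]
OVER     → [-48, -48, -48]
SWAP     → [-48, -48, -48]
SUB      → [-48, 0]
LT       → [1]
DUP      → [1, 1]
OVER     → [1, 1, 1]
MUL      → [1, 1]
DUP      → [1, 1, 1]
OVER     → [1, 1, 1, 1]
LT       → [1, 1, 0]
ADD      → [1, 1]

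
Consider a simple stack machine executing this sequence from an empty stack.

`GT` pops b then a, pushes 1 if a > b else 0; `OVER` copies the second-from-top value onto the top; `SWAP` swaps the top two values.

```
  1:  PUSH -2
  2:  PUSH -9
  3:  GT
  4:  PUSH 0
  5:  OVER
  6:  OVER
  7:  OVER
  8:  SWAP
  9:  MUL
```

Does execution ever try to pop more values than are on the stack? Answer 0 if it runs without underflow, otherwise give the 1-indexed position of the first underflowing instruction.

0

PUSH -2 : -2
PUSH -9 : -2 -9
GT      : 1
PUSH 0  : 1 0
OVER    : 1 0 1
OVER    : 1 0 1 0
OVER    : 1 0 1 0 1
SWAP    : 1 0 1 1 0
MUL     : 1 0 1 0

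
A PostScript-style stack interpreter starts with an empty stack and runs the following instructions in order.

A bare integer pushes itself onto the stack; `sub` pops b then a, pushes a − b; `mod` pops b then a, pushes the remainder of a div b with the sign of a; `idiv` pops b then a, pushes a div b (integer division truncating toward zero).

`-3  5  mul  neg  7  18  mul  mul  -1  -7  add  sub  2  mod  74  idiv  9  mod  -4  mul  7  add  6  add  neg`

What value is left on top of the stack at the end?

-13

-3   → -3
5    → -3 5
mul  → -15
neg  → 15
7    → 15 7
18   → 15 7 18
mul  → 15 126
mul  → 1890
-1   → 1890 -1
-7   → 1890 -1 -7
add  → 1890 -8
sub  → 1898
2    → 1898 2
mod  → 0
74   → 0 74
idiv → 0
9    → 0 9
mod  → 0
-4   → 0 -4
mul  → 0
7    → 0 7
add  → 7
6    → 7 6
add  → 13
neg  → -13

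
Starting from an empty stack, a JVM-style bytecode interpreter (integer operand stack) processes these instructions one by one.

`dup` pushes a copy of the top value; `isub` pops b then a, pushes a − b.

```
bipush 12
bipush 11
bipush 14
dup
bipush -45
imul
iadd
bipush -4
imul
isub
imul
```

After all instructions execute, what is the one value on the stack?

bipush 12  -> [12]
bipush 11  -> [12, 11]
bipush 14  -> [12, 11, 14]
dup        -> [12, 11, 14, 14]
bipush -45 -> [12, 11, 14, 14, -45]
imul       -> [12, 11, 14, -630]
iadd       -> [12, 11, -616]
bipush -4  -> [12, 11, -616, -4]
imul       -> [12, 11, 2464]
isub       -> [12, -2453]
imul       -> [-29436]

-29436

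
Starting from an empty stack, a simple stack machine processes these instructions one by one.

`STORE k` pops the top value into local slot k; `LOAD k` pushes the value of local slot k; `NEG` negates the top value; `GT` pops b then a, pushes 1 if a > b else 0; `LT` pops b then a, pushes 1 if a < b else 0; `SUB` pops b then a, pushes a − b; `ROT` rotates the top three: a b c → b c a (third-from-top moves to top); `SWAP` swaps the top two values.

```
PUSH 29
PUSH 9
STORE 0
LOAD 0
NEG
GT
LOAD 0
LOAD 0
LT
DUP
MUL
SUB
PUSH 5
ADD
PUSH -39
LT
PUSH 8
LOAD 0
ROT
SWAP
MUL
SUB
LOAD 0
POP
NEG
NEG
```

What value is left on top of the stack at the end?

PUSH 29  -> [29]
PUSH 9   -> [29, 9]
STORE 0  -> [29]
LOAD 0   -> [29, 9]
NEG      -> [29, -9]
GT       -> [1]
LOAD 0   -> [1, 9]
LOAD 0   -> [1, 9, 9]
LT       -> [1, 0]
DUP      -> [1, 0, 0]
MUL      -> [1, 0]
SUB      -> [1]
PUSH 5   -> [1, 5]
ADD      -> [6]
PUSH -39 -> [6, -39]
LT       -> [0]
PUSH 8   -> [0, 8]
LOAD 0   -> [0, 8, 9]
ROT      -> [8, 9, 0]
SWAP     -> [8, 0, 9]
MUL      -> [8, 0]
SUB      -> [8]
LOAD 0   -> [8, 9]
POP      -> [8]
NEG      -> [-8]
NEG      -> [8]

8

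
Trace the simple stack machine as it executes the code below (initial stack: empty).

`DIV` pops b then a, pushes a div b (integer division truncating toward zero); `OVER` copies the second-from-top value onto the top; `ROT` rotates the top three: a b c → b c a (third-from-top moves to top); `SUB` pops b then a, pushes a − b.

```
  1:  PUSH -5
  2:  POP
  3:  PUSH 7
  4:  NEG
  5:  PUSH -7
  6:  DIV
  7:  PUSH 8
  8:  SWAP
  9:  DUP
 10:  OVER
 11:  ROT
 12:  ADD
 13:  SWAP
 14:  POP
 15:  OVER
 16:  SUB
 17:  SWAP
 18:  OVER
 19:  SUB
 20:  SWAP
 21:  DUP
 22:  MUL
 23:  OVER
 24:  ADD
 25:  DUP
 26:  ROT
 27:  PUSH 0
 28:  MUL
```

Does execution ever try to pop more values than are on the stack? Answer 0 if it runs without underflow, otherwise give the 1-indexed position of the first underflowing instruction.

PUSH -5  -5
POP      (empty)
PUSH 7   7
NEG      -7
PUSH -7  -7 -7
DIV      1
PUSH 8   1 8
SWAP     8 1
DUP      8 1 1
OVER     8 1 1 1
ROT      8 1 1 1
ADD      8 1 2
SWAP     8 2 1
POP      8 2
OVER     8 2 8
SUB      8 -6
SWAP     -6 8
OVER     -6 8 -6
SUB      -6 14
SWAP     14 -6
DUP      14 -6 -6
MUL      14 36
OVER     14 36 14
ADD      14 50
DUP      14 50 50
ROT      50 50 14
PUSH 0   50 50 14 0
MUL      50 50 0

0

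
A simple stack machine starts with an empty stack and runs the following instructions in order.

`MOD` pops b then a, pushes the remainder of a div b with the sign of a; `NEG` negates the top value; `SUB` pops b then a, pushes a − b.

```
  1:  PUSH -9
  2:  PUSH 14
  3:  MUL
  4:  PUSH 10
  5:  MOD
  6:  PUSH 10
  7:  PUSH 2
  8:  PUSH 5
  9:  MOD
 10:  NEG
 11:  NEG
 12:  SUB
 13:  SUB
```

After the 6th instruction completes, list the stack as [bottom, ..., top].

PUSH -9 : [-9]
PUSH 14 : [-9, 14]
MUL     : [-126]
PUSH 10 : [-126, 10]
MOD     : [-6]
PUSH 10 : [-6, 10]

[-6, 10]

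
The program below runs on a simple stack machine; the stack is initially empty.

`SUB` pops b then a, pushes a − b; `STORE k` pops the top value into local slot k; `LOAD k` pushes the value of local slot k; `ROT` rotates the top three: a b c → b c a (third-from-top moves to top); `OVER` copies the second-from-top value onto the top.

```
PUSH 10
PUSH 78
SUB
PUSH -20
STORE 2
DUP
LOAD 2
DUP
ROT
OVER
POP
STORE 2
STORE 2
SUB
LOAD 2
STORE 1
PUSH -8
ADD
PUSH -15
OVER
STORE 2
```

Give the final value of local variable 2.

-56

PUSH 10  → [10]
PUSH 78  → [10, 78]
SUB      → [-68]
PUSH -20 → [-68, -20]
STORE 2  → [-68]
DUP      → [-68, -68]
LOAD 2   → [-68, -68, -20]
DUP      → [-68, -68, -20, -20]
ROT      → [-68, -20, -20, -68]
OVER     → [-68, -20, -20, -68, -20]
POP      → [-68, -20, -20, -68]
STORE 2  → [-68, -20, -20]
STORE 2  → [-68, -20]
SUB      → [-48]
LOAD 2   → [-48, -20]
STORE 1  → [-48]
PUSH -8  → [-48, -8]
ADD      → [-56]
PUSH -15 → [-56, -15]
OVER     → [-56, -15, -56]
STORE 2  → [-56, -15]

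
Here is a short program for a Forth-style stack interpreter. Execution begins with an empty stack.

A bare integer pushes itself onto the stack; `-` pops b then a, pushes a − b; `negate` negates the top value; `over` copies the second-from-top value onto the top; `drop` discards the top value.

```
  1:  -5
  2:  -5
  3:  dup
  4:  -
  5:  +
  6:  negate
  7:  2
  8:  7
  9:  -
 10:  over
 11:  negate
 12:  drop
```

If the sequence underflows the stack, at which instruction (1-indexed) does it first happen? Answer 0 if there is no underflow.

0

-5     : -5
-5     : -5 -5
dup    : -5 -5 -5
-      : -5 0
+      : -5
negate : 5
2      : 5 2
7      : 5 2 7
-      : 5 -5
over   : 5 -5 5
negate : 5 -5 -5
drop   : 5 -5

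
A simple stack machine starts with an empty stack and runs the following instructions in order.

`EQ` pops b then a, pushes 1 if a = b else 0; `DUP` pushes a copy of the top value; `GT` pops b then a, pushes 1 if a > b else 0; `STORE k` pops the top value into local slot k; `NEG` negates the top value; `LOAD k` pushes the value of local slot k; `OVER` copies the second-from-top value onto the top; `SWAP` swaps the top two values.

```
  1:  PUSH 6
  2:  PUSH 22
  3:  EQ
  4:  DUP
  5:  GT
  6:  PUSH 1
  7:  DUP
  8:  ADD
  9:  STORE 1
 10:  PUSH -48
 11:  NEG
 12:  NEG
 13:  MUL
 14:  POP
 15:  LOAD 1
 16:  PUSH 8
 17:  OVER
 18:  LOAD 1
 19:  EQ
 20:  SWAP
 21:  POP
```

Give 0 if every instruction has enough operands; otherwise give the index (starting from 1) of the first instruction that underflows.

PUSH 6    [6]
PUSH 22   [6, 22]
EQ        [0]
DUP       [0, 0]
GT        [0]
PUSH 1    [0, 1]
DUP       [0, 1, 1]
ADD       [0, 2]
STORE 1   [0]
PUSH -48  [0, -48]
NEG       [0, 48]
NEG       [0, -48]
MUL       [0]
POP       []
LOAD 1    [2]
PUSH 8    [2, 8]
OVER      [2, 8, 2]
LOAD 1    [2, 8, 2, 2]
EQ        [2, 8, 1]
SWAP      [2, 1, 8]
POP       [2, 1]

0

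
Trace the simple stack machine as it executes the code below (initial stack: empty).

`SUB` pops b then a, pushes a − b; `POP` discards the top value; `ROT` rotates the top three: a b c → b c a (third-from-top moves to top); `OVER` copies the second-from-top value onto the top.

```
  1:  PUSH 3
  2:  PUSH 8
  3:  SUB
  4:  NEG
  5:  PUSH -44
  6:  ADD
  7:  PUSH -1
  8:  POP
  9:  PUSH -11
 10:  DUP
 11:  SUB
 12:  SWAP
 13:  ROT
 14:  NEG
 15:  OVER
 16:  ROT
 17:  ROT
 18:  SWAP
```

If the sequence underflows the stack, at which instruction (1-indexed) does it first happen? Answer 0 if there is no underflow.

PUSH 3   : 3
PUSH 8   : 3 8
SUB      : -5
NEG      : 5
PUSH -44 : 5 -44
ADD      : -39
PUSH -1  : -39 -1
POP      : -39
PUSH -11 : -39 -11
DUP      : -39 -11 -11
SUB      : -39 0
SWAP     : 0 -39
ROT  — needs 3 operands, stack has 2 → underflow

13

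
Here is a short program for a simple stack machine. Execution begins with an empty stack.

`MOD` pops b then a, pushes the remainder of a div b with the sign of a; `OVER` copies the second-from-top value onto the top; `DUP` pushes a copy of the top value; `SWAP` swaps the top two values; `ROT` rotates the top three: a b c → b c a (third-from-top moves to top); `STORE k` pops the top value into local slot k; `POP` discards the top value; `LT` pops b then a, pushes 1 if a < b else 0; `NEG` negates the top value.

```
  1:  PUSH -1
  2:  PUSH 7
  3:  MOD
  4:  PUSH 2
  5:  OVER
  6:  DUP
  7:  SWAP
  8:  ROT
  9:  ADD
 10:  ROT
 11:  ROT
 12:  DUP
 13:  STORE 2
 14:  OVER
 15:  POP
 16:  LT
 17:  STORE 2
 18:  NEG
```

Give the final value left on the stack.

PUSH -1 -> [-1]
PUSH 7  -> [-1, 7]
MOD     -> [-1]
PUSH 2  -> [-1, 2]
OVER    -> [-1, 2, -1]
DUP     -> [-1, 2, -1, -1]
SWAP    -> [-1, 2, -1, -1]
ROT     -> [-1, -1, -1, 2]
ADD     -> [-1, -1, 1]
ROT     -> [-1, 1, -1]
ROT     -> [1, -1, -1]
DUP     -> [1, -1, -1, -1]
STORE 2 -> [1, -1, -1]
OVER    -> [1, -1, -1, -1]
POP     -> [1, -1, -1]
LT      -> [1, 0]
STORE 2 -> [1]
NEG     -> [-1]

-1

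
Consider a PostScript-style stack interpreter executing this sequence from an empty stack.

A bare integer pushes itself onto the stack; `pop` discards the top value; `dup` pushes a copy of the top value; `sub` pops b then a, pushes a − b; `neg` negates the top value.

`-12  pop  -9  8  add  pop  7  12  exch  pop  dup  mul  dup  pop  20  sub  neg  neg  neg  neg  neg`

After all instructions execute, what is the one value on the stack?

-124

-12  -> -12
pop  -> (empty)
-9   -> -9
8    -> -9 8
add  -> -1
pop  -> (empty)
7    -> 7
12   -> 7 12
exch -> 12 7
pop  -> 12
dup  -> 12 12
mul  -> 144
dup  -> 144 144
pop  -> 144
20   -> 144 20
sub  -> 124
neg  -> -124
neg  -> 124
neg  -> -124
neg  -> 124
neg  -> -124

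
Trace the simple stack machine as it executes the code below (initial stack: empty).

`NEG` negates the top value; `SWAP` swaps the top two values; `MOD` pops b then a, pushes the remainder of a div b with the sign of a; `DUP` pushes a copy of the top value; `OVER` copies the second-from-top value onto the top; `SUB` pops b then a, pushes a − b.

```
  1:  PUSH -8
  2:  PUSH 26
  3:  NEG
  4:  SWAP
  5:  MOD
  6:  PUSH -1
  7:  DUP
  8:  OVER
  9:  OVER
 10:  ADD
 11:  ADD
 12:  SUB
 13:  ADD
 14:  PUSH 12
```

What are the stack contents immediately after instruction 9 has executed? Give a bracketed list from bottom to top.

[-2, -1, -1, -1, -1]

PUSH -8 -> [-8]
PUSH 26 -> [-8, 26]
NEG     -> [-8, -26]
SWAP    -> [-26, -8]
MOD     -> [-2]
PUSH -1 -> [-2, -1]
DUP     -> [-2, -1, -1]
OVER    -> [-2, -1, -1, -1]
OVER    -> [-2, -1, -1, -1, -1]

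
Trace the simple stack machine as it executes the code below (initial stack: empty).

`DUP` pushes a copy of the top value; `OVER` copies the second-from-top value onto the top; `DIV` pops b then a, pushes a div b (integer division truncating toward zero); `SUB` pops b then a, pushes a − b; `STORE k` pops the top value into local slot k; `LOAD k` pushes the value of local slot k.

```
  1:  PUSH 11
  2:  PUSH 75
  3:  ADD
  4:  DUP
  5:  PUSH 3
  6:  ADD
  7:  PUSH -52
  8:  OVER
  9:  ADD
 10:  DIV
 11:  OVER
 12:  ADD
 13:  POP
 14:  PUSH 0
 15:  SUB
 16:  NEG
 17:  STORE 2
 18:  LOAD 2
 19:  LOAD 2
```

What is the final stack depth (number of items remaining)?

PUSH 11  → 11
PUSH 75  → 11 75
ADD      → 86
DUP      → 86 86
PUSH 3   → 86 86 3
ADD      → 86 89
PUSH -52 → 86 89 -52
OVER     → 86 89 -52 89
ADD      → 86 89 37
DIV      → 86 2
OVER     → 86 2 86
ADD      → 86 88
POP      → 86
PUSH 0   → 86 0
SUB      → 86
NEG      → -86
STORE 2  → (empty)
LOAD 2   → -86
LOAD 2   → -86 -86

2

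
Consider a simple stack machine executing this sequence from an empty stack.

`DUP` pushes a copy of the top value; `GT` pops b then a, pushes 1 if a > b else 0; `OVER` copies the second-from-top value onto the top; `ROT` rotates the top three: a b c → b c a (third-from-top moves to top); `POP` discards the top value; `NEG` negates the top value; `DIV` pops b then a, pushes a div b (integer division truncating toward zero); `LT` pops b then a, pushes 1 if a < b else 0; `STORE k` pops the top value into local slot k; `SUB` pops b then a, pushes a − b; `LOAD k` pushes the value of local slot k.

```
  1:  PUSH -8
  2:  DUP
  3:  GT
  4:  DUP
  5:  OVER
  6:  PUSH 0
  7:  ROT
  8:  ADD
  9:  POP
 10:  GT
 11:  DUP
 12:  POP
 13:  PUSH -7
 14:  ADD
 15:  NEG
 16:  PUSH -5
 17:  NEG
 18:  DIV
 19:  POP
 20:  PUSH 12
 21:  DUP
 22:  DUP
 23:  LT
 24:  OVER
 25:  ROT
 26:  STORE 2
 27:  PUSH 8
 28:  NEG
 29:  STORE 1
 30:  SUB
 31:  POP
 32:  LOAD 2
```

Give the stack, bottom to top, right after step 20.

PUSH -8  [-8]
DUP      [-8, -8]
GT       [0]
DUP      [0, 0]
OVER     [0, 0, 0]
PUSH 0   [0, 0, 0, 0]
ROT      [0, 0, 0, 0]
ADD      [0, 0, 0]
POP      [0, 0]
GT       [0]
DUP      [0, 0]
POP      [0]
PUSH -7  [0, -7]
ADD      [-7]
NEG      [7]
PUSH -5  [7, -5]
NEG      [7, 5]
DIV      [1]
POP      []
PUSH 12  [12]

[12]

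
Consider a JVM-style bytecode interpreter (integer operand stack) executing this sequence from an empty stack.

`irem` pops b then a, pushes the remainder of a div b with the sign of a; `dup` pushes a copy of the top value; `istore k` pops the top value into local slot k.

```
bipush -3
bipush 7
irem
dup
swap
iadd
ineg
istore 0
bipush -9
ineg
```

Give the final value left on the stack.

bipush -3 -> -3
bipush 7  -> -3 7
irem      -> -3
dup       -> -3 -3
swap      -> -3 -3
iadd      -> -6
ineg      -> 6
istore 0  -> (empty)
bipush -9 -> -9
ineg      -> 9

9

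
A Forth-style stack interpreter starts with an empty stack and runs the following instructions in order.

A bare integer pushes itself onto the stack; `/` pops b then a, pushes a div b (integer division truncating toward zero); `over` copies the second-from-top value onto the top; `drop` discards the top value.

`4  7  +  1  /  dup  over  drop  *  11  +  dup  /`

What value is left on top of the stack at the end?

4    → 4
7    → 4 7
+    → 11
1    → 11 1
/    → 11
dup  → 11 11
over → 11 11 11
drop → 11 11
*    → 121
11   → 121 11
+    → 132
dup  → 132 132
/    → 1

1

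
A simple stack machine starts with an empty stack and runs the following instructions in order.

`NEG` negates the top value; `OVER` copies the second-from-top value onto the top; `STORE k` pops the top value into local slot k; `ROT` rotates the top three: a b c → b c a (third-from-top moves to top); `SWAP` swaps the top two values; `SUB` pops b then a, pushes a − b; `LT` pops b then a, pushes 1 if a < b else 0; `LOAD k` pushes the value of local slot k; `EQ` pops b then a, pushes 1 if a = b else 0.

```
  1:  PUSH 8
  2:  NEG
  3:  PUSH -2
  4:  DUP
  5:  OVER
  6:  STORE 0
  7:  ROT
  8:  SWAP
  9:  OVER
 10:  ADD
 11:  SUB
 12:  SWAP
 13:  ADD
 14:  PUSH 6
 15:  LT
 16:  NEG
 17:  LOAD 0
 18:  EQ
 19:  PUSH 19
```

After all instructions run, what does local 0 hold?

-2

PUSH 8  : [8]
NEG     : [-8]
PUSH -2 : [-8, -2]
DUP     : [-8, -2, -2]
OVER    : [-8, -2, -2, -2]
STORE 0 : [-8, -2, -2]
ROT     : [-2, -2, -8]
SWAP    : [-2, -8, -2]
OVER    : [-2, -8, -2, -8]
ADD     : [-2, -8, -10]
SUB     : [-2, 2]
SWAP    : [2, -2]
ADD     : [0]
PUSH 6  : [0, 6]
LT      : [1]
NEG     : [-1]
LOAD 0  : [-1, -2]
EQ      : [0]
PUSH 19 : [0, 19]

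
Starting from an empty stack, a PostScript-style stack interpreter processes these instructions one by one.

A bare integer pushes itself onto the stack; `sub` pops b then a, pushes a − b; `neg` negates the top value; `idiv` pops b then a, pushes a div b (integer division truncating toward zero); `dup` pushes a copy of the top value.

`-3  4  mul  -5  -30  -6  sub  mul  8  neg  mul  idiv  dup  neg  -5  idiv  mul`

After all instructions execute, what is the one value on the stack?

0

-3   -> [-3]
4    -> [-3, 4]
mul  -> [-12]
-5   -> [-12, -5]
-30  -> [-12, -5, -30]
-6   -> [-12, -5, -30, -6]
sub  -> [-12, -5, -24]
mul  -> [-12, 120]
8    -> [-12, 120, 8]
neg  -> [-12, 120, -8]
mul  -> [-12, -960]
idiv -> [0]
dup  -> [0, 0]
neg  -> [0, 0]
-5   -> [0, 0, -5]
idiv -> [0, 0]
mul  -> [0]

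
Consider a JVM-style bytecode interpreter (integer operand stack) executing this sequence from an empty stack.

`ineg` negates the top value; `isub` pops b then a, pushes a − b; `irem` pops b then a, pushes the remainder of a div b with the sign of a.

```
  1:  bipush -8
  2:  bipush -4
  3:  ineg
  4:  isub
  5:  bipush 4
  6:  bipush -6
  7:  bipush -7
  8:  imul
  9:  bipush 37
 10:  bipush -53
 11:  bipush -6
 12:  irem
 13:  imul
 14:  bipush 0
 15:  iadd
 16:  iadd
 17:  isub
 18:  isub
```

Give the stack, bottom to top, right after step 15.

bipush -8   [-8]
bipush -4   [-8, -4]
ineg        [-8, 4]
isub        [-12]
bipush 4    [-12, 4]
bipush -6   [-12, 4, -6]
bipush -7   [-12, 4, -6, -7]
imul        [-12, 4, 42]
bipush 37   [-12, 4, 42, 37]
bipush -53  [-12, 4, 42, 37, -53]
bipush -6   [-12, 4, 42, 37, -53, -6]
irem        [-12, 4, 42, 37, -5]
imul        [-12, 4, 42, -185]
bipush 0    [-12, 4, 42, -185, 0]
iadd        [-12, 4, 42, -185]

[-12, 4, 42, -185]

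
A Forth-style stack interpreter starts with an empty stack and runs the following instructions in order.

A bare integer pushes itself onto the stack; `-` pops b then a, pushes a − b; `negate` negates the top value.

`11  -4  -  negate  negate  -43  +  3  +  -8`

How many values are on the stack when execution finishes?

11     : 11
-4     : 11 -4
-      : 15
negate : -15
negate : 15
-43    : 15 -43
+      : -28
3      : -28 3
+      : -25
-8     : -25 -8

2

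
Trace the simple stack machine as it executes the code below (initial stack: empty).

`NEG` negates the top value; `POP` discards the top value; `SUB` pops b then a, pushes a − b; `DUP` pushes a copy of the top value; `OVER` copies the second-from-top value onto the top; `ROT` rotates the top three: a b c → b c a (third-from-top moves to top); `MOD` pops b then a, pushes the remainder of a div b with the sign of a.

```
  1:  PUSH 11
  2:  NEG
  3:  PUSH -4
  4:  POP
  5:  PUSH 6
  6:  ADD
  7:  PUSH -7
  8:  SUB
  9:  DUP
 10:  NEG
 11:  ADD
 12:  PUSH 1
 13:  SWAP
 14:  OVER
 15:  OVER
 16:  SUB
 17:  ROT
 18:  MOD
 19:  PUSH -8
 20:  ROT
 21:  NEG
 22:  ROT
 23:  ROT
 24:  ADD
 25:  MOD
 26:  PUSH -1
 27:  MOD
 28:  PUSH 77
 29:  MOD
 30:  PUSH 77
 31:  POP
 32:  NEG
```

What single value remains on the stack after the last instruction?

PUSH 11 → [11]
NEG     → [-11]
PUSH -4 → [-11, -4]
POP     → [-11]
PUSH 6  → [-11, 6]
ADD     → [-5]
PUSH -7 → [-5, -7]
SUB     → [2]
DUP     → [2, 2]
NEG     → [2, -2]
ADD     → [0]
PUSH 1  → [0, 1]
SWAP    → [1, 0]
OVER    → [1, 0, 1]
OVER    → [1, 0, 1, 0]
SUB     → [1, 0, 1]
ROT     → [0, 1, 1]
MOD     → [0, 0]
PUSH -8 → [0, 0, -8]
ROT     → [0, -8, 0]
NEG     → [0, -8, 0]
ROT     → [-8, 0, 0]
ROT     → [0, 0, -8]
ADD     → [0, -8]
MOD     → [0]
PUSH -1 → [0, -1]
MOD     → [0]
PUSH 77 → [0, 77]
MOD     → [0]
PUSH 77 → [0, 77]
POP     → [0]
NEG     → [0]

0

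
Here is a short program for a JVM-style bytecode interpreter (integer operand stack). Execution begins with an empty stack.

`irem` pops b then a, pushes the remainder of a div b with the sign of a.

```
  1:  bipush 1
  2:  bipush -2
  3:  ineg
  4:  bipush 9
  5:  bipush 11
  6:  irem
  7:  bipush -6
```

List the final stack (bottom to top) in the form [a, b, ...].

bipush 1  → 1
bipush -2 → 1 -2
ineg      → 1 2
bipush 9  → 1 2 9
bipush 11 → 1 2 9 11
irem      → 1 2 9
bipush -6 → 1 2 9 -6

[1, 2, 9, -6]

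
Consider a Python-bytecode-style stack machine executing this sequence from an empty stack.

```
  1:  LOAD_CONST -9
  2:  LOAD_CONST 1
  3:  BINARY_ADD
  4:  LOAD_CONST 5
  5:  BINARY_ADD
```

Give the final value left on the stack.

-3

LOAD_CONST -9  -9
LOAD_CONST 1   -9 1
BINARY_ADD     -8
LOAD_CONST 5   -8 5
BINARY_ADD     -3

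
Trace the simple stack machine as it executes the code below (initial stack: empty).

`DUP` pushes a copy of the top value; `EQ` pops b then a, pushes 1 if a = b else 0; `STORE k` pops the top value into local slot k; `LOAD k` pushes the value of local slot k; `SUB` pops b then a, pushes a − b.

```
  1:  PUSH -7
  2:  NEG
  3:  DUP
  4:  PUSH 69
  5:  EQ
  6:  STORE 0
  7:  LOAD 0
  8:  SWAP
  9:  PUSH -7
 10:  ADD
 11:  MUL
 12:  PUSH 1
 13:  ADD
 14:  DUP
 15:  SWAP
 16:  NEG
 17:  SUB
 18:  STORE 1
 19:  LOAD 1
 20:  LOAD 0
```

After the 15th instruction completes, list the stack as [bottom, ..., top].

[1, 1]

PUSH -7  [-7]
NEG      [7]
DUP      [7, 7]
PUSH 69  [7, 7, 69]
EQ       [7, 0]
STORE 0  [7]
LOAD 0   [7, 0]
SWAP     [0, 7]
PUSH -7  [0, 7, -7]
ADD      [0, 0]
MUL      [0]
PUSH 1   [0, 1]
ADD      [1]
DUP      [1, 1]
SWAP     [1, 1]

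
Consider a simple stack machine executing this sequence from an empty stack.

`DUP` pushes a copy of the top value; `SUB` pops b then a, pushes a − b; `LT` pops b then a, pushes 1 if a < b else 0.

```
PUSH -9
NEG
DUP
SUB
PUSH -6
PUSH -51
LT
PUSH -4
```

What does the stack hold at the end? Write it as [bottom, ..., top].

PUSH -9  -> -9
NEG      -> 9
DUP      -> 9 9
SUB      -> 0
PUSH -6  -> 0 -6
PUSH -51 -> 0 -6 -51
LT       -> 0 0
PUSH -4  -> 0 0 -4

[0, 0, -4]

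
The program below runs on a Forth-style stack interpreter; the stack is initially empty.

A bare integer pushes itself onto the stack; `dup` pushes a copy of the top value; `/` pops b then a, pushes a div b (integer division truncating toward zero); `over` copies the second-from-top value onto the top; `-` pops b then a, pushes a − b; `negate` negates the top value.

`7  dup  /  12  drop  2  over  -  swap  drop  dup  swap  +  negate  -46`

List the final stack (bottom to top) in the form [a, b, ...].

[-2, -46]

7      → 7
dup    → 7 7
/      → 1
12     → 1 12
drop   → 1
2      → 1 2
over   → 1 2 1
-      → 1 1
swap   → 1 1
drop   → 1
dup    → 1 1
swap   → 1 1
+      → 2
negate → -2
-46    → -2 -46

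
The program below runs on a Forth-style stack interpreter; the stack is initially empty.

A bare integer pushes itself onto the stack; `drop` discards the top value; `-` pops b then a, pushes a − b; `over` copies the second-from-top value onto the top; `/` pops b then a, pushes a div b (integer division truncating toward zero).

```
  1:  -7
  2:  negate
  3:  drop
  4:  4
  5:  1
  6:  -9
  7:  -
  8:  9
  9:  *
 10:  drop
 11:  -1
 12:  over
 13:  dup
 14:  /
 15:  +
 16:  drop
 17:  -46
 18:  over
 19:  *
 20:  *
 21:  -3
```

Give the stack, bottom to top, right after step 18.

-7      [-7]
negate  [7]
drop    []
4       [4]
1       [4, 1]
-9      [4, 1, -9]
-       [4, 10]
9       [4, 10, 9]
*       [4, 90]
drop    [4]
-1      [4, -1]
over    [4, -1, 4]
dup     [4, -1, 4, 4]
/       [4, -1, 1]
+       [4, 0]
drop    [4]
-46     [4, -46]
over    [4, -46, 4]

[4, -46, 4]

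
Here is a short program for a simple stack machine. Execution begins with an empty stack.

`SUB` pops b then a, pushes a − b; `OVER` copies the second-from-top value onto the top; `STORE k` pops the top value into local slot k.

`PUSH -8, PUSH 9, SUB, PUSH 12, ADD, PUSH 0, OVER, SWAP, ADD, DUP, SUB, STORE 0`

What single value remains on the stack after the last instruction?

PUSH -8 → [-8]
PUSH 9  → [-8, 9]
SUB     → [-17]
PUSH 12 → [-17, 12]
ADD     → [-5]
PUSH 0  → [-5, 0]
OVER    → [-5, 0, -5]
SWAP    → [-5, -5, 0]
ADD     → [-5, -5]
DUP     → [-5, -5, -5]
SUB     → [-5, 0]
STORE 0 → [-5]

-5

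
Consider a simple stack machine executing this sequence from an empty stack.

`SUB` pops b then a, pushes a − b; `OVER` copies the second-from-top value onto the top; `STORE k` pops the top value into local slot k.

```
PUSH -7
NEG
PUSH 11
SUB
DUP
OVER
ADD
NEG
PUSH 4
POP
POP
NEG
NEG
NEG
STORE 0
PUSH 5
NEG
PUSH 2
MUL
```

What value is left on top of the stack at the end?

PUSH -7  -7
NEG      7
PUSH 11  7 11
SUB      -4
DUP      -4 -4
OVER     -4 -4 -4
ADD      -4 -8
NEG      -4 8
PUSH 4   -4 8 4
POP      -4 8
POP      -4
NEG      4
NEG      -4
NEG      4
STORE 0  (empty)
PUSH 5   5
NEG      -5
PUSH 2   -5 2
MUL      -10

-10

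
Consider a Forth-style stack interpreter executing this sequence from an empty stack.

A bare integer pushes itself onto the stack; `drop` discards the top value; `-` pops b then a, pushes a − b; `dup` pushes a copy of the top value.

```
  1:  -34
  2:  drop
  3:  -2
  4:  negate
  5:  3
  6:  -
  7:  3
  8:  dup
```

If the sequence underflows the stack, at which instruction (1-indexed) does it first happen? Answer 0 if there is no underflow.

0

-34     -34
drop    (empty)
-2      -2
negate  2
3       2 3
-       -1
3       -1 3
dup     -1 3 3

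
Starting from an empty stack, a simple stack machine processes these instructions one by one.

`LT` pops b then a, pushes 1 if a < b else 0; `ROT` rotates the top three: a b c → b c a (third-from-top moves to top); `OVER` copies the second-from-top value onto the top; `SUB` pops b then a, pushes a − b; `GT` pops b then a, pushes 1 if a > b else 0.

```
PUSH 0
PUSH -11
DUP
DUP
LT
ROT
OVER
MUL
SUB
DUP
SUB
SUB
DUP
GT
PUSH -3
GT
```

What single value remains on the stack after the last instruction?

1

PUSH 0   : 0
PUSH -11 : 0 -11
DUP      : 0 -11 -11
DUP      : 0 -11 -11 -11
LT       : 0 -11 0
ROT      : -11 0 0
OVER     : -11 0 0 0
MUL      : -11 0 0
SUB      : -11 0
DUP      : -11 0 0
SUB      : -11 0
SUB      : -11
DUP      : -11 -11
GT       : 0
PUSH -3  : 0 -3
GT       : 1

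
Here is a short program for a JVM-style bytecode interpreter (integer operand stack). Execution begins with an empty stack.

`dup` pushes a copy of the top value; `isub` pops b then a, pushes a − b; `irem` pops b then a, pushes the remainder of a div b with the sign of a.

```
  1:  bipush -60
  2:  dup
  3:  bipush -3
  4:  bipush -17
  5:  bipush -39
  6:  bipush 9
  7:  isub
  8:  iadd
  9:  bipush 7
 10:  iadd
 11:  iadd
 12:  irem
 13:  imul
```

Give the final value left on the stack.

bipush -60 -> -60
dup        -> -60 -60
bipush -3  -> -60 -60 -3
bipush -17 -> -60 -60 -3 -17
bipush -39 -> -60 -60 -3 -17 -39
bipush 9   -> -60 -60 -3 -17 -39 9
isub       -> -60 -60 -3 -17 -48
iadd       -> -60 -60 -3 -65
bipush 7   -> -60 -60 -3 -65 7
iadd       -> -60 -60 -3 -58
iadd       -> -60 -60 -61
irem       -> -60 -60
imul       -> 3600

3600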